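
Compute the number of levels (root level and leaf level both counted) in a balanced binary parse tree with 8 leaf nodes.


In a balanced binary tree with n leaves the deepest leaf is ceil(log2(n)) edges below the root,
so counting node levels inclusive of root and leaves gives ceil(log2(n)) + 1 levels.
log2(8) = 3.0000
ceil(3.0000) = 3
levels = 3 + 1 = 4

4


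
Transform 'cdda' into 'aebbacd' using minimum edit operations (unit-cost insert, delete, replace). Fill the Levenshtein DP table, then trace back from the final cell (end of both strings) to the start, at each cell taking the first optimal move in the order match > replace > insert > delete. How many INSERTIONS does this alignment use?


Edit distance = 6. Backtracking from cell (4, 7) with preference match > replace > insert > delete,
then listing the resulting alignment 'cdda' -> 'aebbacd' left to right:
  Step 1: insert 'a' [insertion #1]
  Step 2: replace c->e
  Step 3: replace d->b
  Step 4: replace d->b
  Step 5: keep 'a'
  Step 6: insert 'c' [insertion #2]
  Step 7: insert 'd' [insertion #3]
Total insertions: 3

3


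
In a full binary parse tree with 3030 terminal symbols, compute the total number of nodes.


Leaf nodes (terminals): 3030
Internal nodes = n - 1 = 3030 - 1 = 3029
Total = leaves + internal = 3030 + 3029 = 6059

6059


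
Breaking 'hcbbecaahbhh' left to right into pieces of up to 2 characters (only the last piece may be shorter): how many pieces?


'hcbbecaahbhh' has 12 characters.
Chunking with max size 2:
  Chunk 1: 'hc' (positions 0-1)
  Chunk 2: 'bb' (positions 2-3)
  Chunk 3: 'ec' (positions 4-5)
  Chunk 4: 'aa' (positions 6-7)
  Chunk 5: 'hb' (positions 8-9)
  Chunk 6: 'hh' (positions 10-11)
Total chunks: ceil(12 / 2) = 6

6


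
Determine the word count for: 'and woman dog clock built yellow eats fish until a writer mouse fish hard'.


Counting words by splitting on spaces:
  Word 1: 'and'
  Word 2: 'woman'
  Word 3: 'dog'
  Word 4: 'clock'
  Word 5: 'built'
  Word 6: 'yellow'
  Word 7: 'eats'
  Word 8: 'fish'
  Word 9: 'until'
  Word 10: 'a'
  Word 11: 'writer'
  Word 12: 'mouse'
  Word 13: 'fish'
  Word 14: 'hard'
Total words: 14

14


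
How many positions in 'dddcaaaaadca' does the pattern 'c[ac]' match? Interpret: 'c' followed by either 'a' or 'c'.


Pattern: c[ac] means 'c' followed by either 'a' or 'c'.
Scanning 'dddcaaaaadca' position-by-position:
  Pos 0: window 'dd' -> no
  Pos 1: window 'dd' -> no
  Pos 2: window 'dc' -> no
  Pos 3: window 'ca' -> MATCH
  Pos 4: window 'aa' -> no
  Pos 5: window 'aa' -> no
  Pos 6: window 'aa' -> no
  Pos 7: window 'aa' -> no
  Pos 8: window 'ad' -> no
  Pos 9: window 'dc' -> no
  Pos 10: window 'ca' -> MATCH
  Pos 11: window 'a' -> no
Total matches: 2

2


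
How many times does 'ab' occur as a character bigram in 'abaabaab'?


Scanning 'abaabaab' for bigram 'ab':
  Position 0: 'ab' -> MATCH
  Position 1: 'ba' -> no
  Position 2: 'aa' -> no
  Position 3: 'ab' -> MATCH
  Position 4: 'ba' -> no
  Position 5: 'aa' -> no
  Position 6: 'ab' -> MATCH
Total matches: 3

3


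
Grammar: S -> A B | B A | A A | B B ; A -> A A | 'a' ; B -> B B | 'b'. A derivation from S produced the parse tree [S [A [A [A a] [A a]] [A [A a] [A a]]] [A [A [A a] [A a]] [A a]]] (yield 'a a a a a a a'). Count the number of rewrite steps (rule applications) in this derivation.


Every bracketed nonterminal node [X ...] in the tree is produced by exactly one rule application.
Reading the tree off as a leftmost derivation:
  Step 1: S  =>  A A   (applied S -> A A)
  Step 2: A A  =>  A A A   (applied A -> A A)
  Step 3: A A A  =>  A A A A   (applied A -> A A)
  Step 4: A A A A  =>  a A A A   (applied A -> a)
  Step 5: a A A A  =>  a a A A   (applied A -> a)
  Step 6: a a A A  =>  a a A A A   (applied A -> A A)
  Step 7: a a A A A  =>  a a a A A   (applied A -> a)
  Step 8: a a a A A  =>  a a a a A   (applied A -> a)
  Step 9: a a a a A  =>  a a a a A A   (applied A -> A A)
  Step 10: a a a a A A  =>  a a a a A A A   (applied A -> A A)
  Step 11: a a a a A A A  =>  a a a a a A A   (applied A -> a)
  Step 12: a a a a a A A  =>  a a a a a a A   (applied A -> a)
  Step 13: a a a a a a A  =>  a a a a a a a   (applied A -> a)
Final yield: a a a a a a a
Total rewrite steps: 13

13


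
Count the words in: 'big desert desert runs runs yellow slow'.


Counting words by splitting on spaces:
  Word 1: 'big'
  Word 2: 'desert'
  Word 3: 'desert'
  Word 4: 'runs'
  Word 5: 'runs'
  Word 6: 'yellow'
  Word 7: 'slow'
Total words: 7

7


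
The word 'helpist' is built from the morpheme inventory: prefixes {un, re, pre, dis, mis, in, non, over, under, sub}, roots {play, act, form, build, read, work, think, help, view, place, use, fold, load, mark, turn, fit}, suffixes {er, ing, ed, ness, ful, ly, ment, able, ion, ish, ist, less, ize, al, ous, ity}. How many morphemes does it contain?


Segmenting 'helpist' against the inventory:
  'help' -> root (morpheme 1)
  'ist' -> suffix (morpheme 2)
Total morphemes: 2

2


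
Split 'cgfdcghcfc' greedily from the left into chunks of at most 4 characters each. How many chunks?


'cgfdcghcfc' has 10 characters.
Chunking with max size 4:
  Chunk 1: 'cgfd' (positions 0-3)
  Chunk 2: 'cghc' (positions 4-7)
  Chunk 3: 'fc' (positions 8-9)
Total chunks: ceil(10 / 4) = 3

3


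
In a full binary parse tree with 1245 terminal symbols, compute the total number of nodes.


Leaf nodes (terminals): 1245
Internal nodes = n - 1 = 1245 - 1 = 1244
Total = leaves + internal = 1245 + 1244 = 2489

2489


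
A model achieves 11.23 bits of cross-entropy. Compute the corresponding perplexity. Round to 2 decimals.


Perplexity formula: PP = 2^H
H = 11.23
PP = 2^11.23
Decompose: 2^11.23 = 2^11 * 2^0.23
2^11 = 2048, 2^0.23 ~ 1.1728349
PP ~ 2048 * 1.1728349 = 2401.9658752
Rounded to 2 decimals: 2401.97

2401.97


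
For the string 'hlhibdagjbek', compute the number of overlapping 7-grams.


String 'hlhibdagjbek' has length L = 12.
Number of overlapping n-grams = L - n + 1
Substituting: 12 - 7 + 1 = 6

6


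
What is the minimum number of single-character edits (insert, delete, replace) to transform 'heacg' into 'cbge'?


Building DP table for s1='heacg' (len 5) and s2='cbge' (len 4):
       c  b  g  e
    0  1  2  3  4
  h 1  1  2  3  4
  e 2  2  2  3  3
  a 3  3  3  3  4
  c 4  3  4  4  4
  g 5  4  4  4  5
Edit distance = dp[5][4] = 5

5


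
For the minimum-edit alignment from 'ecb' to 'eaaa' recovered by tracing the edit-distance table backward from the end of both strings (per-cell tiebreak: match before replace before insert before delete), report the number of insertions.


Edit distance = 3. Backtracking from cell (3, 4) with preference match > replace > insert > delete,
then listing the resulting alignment 'ecb' -> 'eaaa' left to right:
  Step 1: keep 'e'
  Step 2: insert 'a' [insertion #1]
  Step 3: replace c->a
  Step 4: replace b->a
Total insertions: 1

1


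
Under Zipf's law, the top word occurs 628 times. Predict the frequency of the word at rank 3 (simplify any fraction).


Zipf's law: freq(rank) = f1 / rank
f1 = 628, rank = 3
freq = 628 / 3
GCD(628, 3) = 1
Simplified: 628/3

628/3


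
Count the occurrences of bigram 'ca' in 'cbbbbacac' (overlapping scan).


Scanning 'cbbbbacac' for bigram 'ca':
  Position 0: 'cb' -> no
  Position 1: 'bb' -> no
  Position 2: 'bb' -> no
  Position 3: 'bb' -> no
  Position 4: 'ba' -> no
  Position 5: 'ac' -> no
  Position 6: 'ca' -> MATCH
  Position 7: 'ac' -> no
Total matches: 1

1


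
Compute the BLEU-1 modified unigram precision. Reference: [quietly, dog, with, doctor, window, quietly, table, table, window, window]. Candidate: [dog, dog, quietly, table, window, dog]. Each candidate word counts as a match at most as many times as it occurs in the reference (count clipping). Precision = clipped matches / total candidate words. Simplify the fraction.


Reference word counts: {'doctor': 1, 'dog': 1, 'quietly': 2, 'table': 2, 'window': 3, 'with': 1}
Checking each candidate word (with clipping):
  'dog' -> in reference (ref count 1, used 1/1) -> match (matches: 1)
  'dog' -> ref count 1 already used up (1/1) -> clipped, no match (matches: 1)
  'quietly' -> in reference (ref count 2, used 1/2) -> match (matches: 2)
  'table' -> in reference (ref count 2, used 1/2) -> match (matches: 3)
  'window' -> in reference (ref count 3, used 1/3) -> match (matches: 4)
  'dog' -> ref count 1 already used up (1/1) -> clipped, no match (matches: 4)
Clipped matches: 4, Candidate length: 6
Precision = 4/6 = 2/3

2/3


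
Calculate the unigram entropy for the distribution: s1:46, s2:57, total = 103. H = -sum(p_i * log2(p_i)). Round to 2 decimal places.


Computing entropy H = -sum(p_i * log2(p_i)):
  s1: p = 46/103 = 0.4466, -p*log2(p) = 0.5194
  s2: p = 57/103 = 0.5534, -p*log2(p) = 0.4724
H = sum of terms = 0.9918
Rounded to 2 decimals: 0.99

0.99


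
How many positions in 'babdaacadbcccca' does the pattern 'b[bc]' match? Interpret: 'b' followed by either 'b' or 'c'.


Pattern: b[bc] means 'b' followed by either 'b' or 'c'.
Scanning 'babdaacadbcccca' position-by-position:
  Pos 0: window 'ba' -> no
  Pos 1: window 'ab' -> no
  Pos 2: window 'bd' -> no
  Pos 3: window 'da' -> no
  Pos 4: window 'aa' -> no
  Pos 5: window 'ac' -> no
  Pos 6: window 'ca' -> no
  Pos 7: window 'ad' -> no
  Pos 8: window 'db' -> no
  Pos 9: window 'bc' -> MATCH
  Pos 10: window 'cc' -> no
  Pos 11: window 'cc' -> no
  Pos 12: window 'cc' -> no
  Pos 13: window 'ca' -> no
  Pos 14: window 'a' -> no
Total matches: 1

1


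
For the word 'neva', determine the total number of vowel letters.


Scanning each character of 'neva':
  Position 1: 'n' -> consonant (running count: 0)
  Position 2: 'e' -> vowel (running count: 1)
  Position 3: 'v' -> consonant (running count: 1)
  Position 4: 'a' -> vowel (running count: 2)
Total vowels: 2

2


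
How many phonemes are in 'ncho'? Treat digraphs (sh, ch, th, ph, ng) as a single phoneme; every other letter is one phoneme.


Parsing 'ncho' greedily, digraphs first:
  'n' -> consonant phoneme (phonemes so far: 1)
  'ch' -> digraph (1 consonant phoneme) (phonemes so far: 2)
  'o' -> vowel phoneme (phonemes so far: 3)
Total phonemes: 3

3


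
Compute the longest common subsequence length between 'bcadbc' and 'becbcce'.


DP table for LCS of 'bcadbc' and 'becbcce':
       b  e  c  b  c  c  e
    0  0  0  0  0  0  0  0
  b 0  1  1  1  1  1  1  1
  c 0  1  1  2  2  2  2  2
  a 0  1  1  2  2  2  2  2
  d 0  1  1  2  2  2  2  2
  b 0  1  1  2  3  3  3  3
  c 0  1  1  2  3  4  4  4
LCS: 'bcbc'
LCS length = 4

4


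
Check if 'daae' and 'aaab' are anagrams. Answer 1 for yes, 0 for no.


Sort characters of 'daae': 'aade'
Sort characters of 'aaab': 'aaab'
Sorted forms differ -> they are NOT anagrams
Result: 0

0


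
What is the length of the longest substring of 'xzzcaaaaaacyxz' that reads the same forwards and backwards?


Scanning 'xzzcaaaaaacyxz' for palindromic substrings.
Substring at positions 3-10: 'caaaaaac'.
Check: reverse('caaaaaac') = 'caaaaaac' -> palindrome confirmed.
Neighbouring characters ('z' / 'y') break symmetry, so it cannot extend further.
No longer palindromic substring exists; longest length = 8

8


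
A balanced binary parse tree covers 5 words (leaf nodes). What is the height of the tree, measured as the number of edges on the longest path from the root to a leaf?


In a balanced binary tree with n leaves the deepest leaf is ceil(log2(n)) edges below the root.
log2(5) = 2.3219
ceil(2.3219) = 3
height (edges) = 3

3


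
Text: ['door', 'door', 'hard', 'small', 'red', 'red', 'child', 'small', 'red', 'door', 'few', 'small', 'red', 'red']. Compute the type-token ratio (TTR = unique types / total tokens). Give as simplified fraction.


Tokens: 14
Unique types: ('child', 'door', 'few', 'hard', 'red', 'small') = 6
TTR = 6/14
Simplify: divide both by 2 -> 3/7
TTR = 3/7

3/7


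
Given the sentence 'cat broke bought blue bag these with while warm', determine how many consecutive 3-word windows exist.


Word trigrams from [9] words:
  Trigram 1: (cat broke bought)
  Trigram 2: (broke bought blue)
  Trigram 3: (bought blue bag)
  Trigram 4: (blue bag these)
  Trigram 5: (bag these with)
  Trigram 6: (these with while)
  Trigram 7: (with while warm)
Total word trigrams: 9 - 2 = 7

7


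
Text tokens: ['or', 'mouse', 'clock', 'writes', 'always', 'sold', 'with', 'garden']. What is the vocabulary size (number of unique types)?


Listing all tokens and tracking unique types:
  Token 1: 'or' -> NEW (unique so far: 1)
  Token 2: 'mouse' -> NEW (unique so far: 2)
  Token 3: 'clock' -> NEW (unique so far: 3)
  Token 4: 'writes' -> NEW (unique so far: 4)
  Token 5: 'always' -> NEW (unique so far: 5)
  Token 6: 'sold' -> NEW (unique so far: 6)
  Token 7: 'with' -> NEW (unique so far: 7)
  Token 8: 'garden' -> NEW (unique so far: 8)
Unique types: ('always', 'clock', 'garden', 'mouse', 'or', 'sold', 'with', 'writes')
Vocabulary size: 8

8


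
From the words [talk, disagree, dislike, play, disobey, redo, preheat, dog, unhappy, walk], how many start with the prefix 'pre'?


Checking each word for prefix 'pre':
  'talk' -> no (count: 0)
  'disagree' -> no (count: 0)
  'dislike' -> no (count: 0)
  'play' -> no (count: 0)
  'disobey' -> no (count: 0)
  'redo' -> no (count: 0)
  'preheat' -> YES, starts with 'pre' (count: 1)
  'dog' -> no (count: 1)
  'unhappy' -> no (count: 1)
  'walk' -> no (count: 1)
Total with prefix 'pre': 1

1


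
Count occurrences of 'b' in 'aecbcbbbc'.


Scanning 'aecbcbbbc' for 'b':
  Position 3: 'b' -> MATCH (count: 1)
  Position 5: 'b' -> MATCH (count: 2)
  Position 6: 'b' -> MATCH (count: 3)
  Position 7: 'b' -> MATCH (count: 4)
Total occurrences of 'b': 4

4


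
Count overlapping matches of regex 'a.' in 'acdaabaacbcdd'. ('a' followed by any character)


Pattern: a. means 'a' followed by any character.
Scanning 'acdaabaacbcdd' position-by-position:
  Pos 0: window 'ac' -> MATCH
  Pos 1: window 'cd' -> no
  Pos 2: window 'da' -> no
  Pos 3: window 'aa' -> MATCH
  Pos 4: window 'ab' -> MATCH
  Pos 5: window 'ba' -> no
  Pos 6: window 'aa' -> MATCH
  Pos 7: window 'ac' -> MATCH
  Pos 8: window 'cb' -> no
  Pos 9: window 'bc' -> no
  Pos 10: window 'cd' -> no
  Pos 11: window 'dd' -> no
  Pos 12: window 'd' -> no
Total matches: 5

5


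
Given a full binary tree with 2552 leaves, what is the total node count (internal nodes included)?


Leaf nodes (terminals): 2552
Internal nodes = n - 1 = 2552 - 1 = 2551
Total = leaves + internal = 2552 + 2551 = 5103

5103


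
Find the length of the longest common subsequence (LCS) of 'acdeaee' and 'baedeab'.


DP table for LCS of 'acdeaee' and 'baedeab':
       b  a  e  d  e  a  b
    0  0  0  0  0  0  0  0
  a 0  0  1  1  1  1  1  1
  c 0  0  1  1  1  1  1  1
  d 0  0  1  1  2  2  2  2
  e 0  0  1  2  2  3  3  3
  a 0  0  1  2  2  3  4  4
  e 0  0  1  2  2  3  4  4
  e 0  0  1  2  2  3  4  4
LCS: 'adea'
LCS length = 4

4


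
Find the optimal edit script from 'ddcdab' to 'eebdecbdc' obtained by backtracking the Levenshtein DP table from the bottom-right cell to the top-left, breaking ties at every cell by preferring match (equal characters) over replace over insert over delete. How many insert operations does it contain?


Edit distance = 7. Backtracking from cell (6, 9) with preference match > replace > insert > delete,
then listing the resulting alignment 'ddcdab' -> 'eebdecbdc' left to right:
  Step 1: insert 'e' [insertion #1]
  Step 2: insert 'e' [insertion #2]
  Step 3: insert 'b' [insertion #3]
  Step 4: keep 'd'
  Step 5: replace d->e
  Step 6: keep 'c'
  Step 7: replace d->b
  Step 8: replace a->d
  Step 9: replace b->c
Total insertions: 3

3


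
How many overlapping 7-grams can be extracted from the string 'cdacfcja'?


String 'cdacfcja' has length L = 8.
Number of overlapping n-grams = L - n + 1
Substituting: 8 - 7 + 1 = 2

2


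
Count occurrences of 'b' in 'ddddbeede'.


Scanning 'ddddbeede' for 'b':
  Position 4: 'b' -> MATCH (count: 1)
Total occurrences of 'b': 1

1


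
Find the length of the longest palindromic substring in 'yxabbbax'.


Scanning 'yxabbbax' for palindromic substrings.
Substring at positions 1-7: 'xabbbax'.
Check: reverse('xabbbax') = 'xabbbax' -> palindrome confirmed.
Neighbouring characters ('y' / '-') break symmetry, so it cannot extend further.
No longer palindromic substring exists; longest length = 7

7


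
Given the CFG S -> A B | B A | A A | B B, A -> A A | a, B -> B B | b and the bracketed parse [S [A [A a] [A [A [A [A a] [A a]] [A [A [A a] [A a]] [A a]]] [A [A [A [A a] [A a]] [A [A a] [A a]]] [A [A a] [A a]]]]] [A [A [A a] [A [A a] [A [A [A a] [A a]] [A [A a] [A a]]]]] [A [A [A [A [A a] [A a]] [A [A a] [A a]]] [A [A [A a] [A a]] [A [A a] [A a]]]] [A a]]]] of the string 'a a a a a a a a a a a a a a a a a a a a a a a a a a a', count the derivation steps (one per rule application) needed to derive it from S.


Every bracketed nonterminal node [X ...] in the tree is produced by exactly one rule application.
Reading the tree off as a leftmost derivation:
  Step 1: S  =>  A A   (applied S -> A A)
  Step 2: A A  =>  A A A   (applied A -> A A)
  Step 3: A A A  =>  a A A   (applied A -> a)
  Step 4: a A A  =>  a A A A   (applied A -> A A)
  Step 5: a A A A  =>  a A A A A   (applied A -> A A)
  Step 6: a A A A A  =>  a A A A A A   (applied A -> A A)
  Step 7: a A A A A A  =>  a a A A A A   (applied A -> a)
  Step 8: a a A A A A  =>  a a a A A A   (applied A -> a)
  Step 9: a a a A A A  =>  a a a A A A A   (applied A -> A A)
  Step 10: a a a A A A A  =>  a a a A A A A A   (applied A -> A A)
  Step 11: a a a A A A A A  =>  a a a a A A A A   (applied A -> a)
  Step 12: a a a a A A A A  =>  a a a a a A A A   (applied A -> a)
  Step 13: a a a a a A A A  =>  a a a a a a A A   (applied A -> a)
  Step 14: a a a a a a A A  =>  a a a a a a A A A   (applied A -> A A)
  Step 15: a a a a a a A A A  =>  a a a a a a A A A A   (applied A -> A A)
  Step 16: a a a a a a A A A A  =>  a a a a a a A A A A A   (applied A -> A A)
  Step 17: a a a a a a A A A A A  =>  a a a a a a a A A A A   (applied A -> a)
  Step 18: a a a a a a a A A A A  =>  a a a a a a a a A A A   (applied A -> a)
  Step 19: a a a a a a a a A A A  =>  a a a a a a a a A A A A   (applied A -> A A)
  Step 20: a a a a a a a a A A A A  =>  a a a a a a a a a A A A   (applied A -> a)
  Step 21: a a a a a a a a a A A A  =>  a a a a a a a a a a A A   (applied A -> a)
  Step 22: a a a a a a a a a a A A  =>  a a a a a a a a a a A A A   (applied A -> A A)
  Step 23: a a a a a a a a a a A A A  =>  a a a a a a a a a a a A A   (applied A -> a)
  Step 24: a a a a a a a a a a a A A  =>  a a a a a a a a a a a a A   (applied A -> a)
  Step 25: a a a a a a a a a a a a A  =>  a a a a a a a a a a a a A A   (applied A -> A A)
  Step 26: a a a a a a a a a a a a A A  =>  a a a a a a a a a a a a A A A   (applied A -> A A)
  Step 27: a a a a a a a a a a a a A A A  =>  a a a a a a a a a a a a a A A   (applied A -> a)
  Step 28: a a a a a a a a a a a a a A A  =>  a a a a a a a a a a a a a A A A   (applied A -> A A)
  Step 29: a a a a a a a a a a a a a A A A  =>  a a a a a a a a a a a a a a A A   (applied A -> a)
  Step 30: a a a a a a a a a a a a a a A A  =>  a a a a a a a a a a a a a a A A A   (applied A -> A A)
  Step 31: a a a a a a a a a a a a a a A A A  =>  a a a a a a a a a a a a a a A A A A   (applied A -> A A)
  Step 32: a a a a a a a a a a a a a a A A A A  =>  a a a a a a a a a a a a a a a A A A   (applied A -> a)
  Step 33: a a a a a a a a a a a a a a a A A A  =>  a a a a a a a a a a a a a a a a A A   (applied A -> a)
  Step 34: a a a a a a a a a a a a a a a a A A  =>  a a a a a a a a a a a a a a a a A A A   (applied A -> A A)
  Step 35: a a a a a a a a a a a a a a a a A A A  =>  a a a a a a a a a a a a a a a a a A A   (applied A -> a)
  Step 36: a a a a a a a a a a a a a a a a a A A  =>  a a a a a a a a a a a a a a a a a a A   (applied A -> a)
  Step 37: a a a a a a a a a a a a a a a a a a A  =>  a a a a a a a a a a a a a a a a a a A A   (applied A -> A A)
  Step 38: a a a a a a a a a a a a a a a a a a A A  =>  a a a a a a a a a a a a a a a a a a A A A   (applied A -> A A)
  Step 39: a a a a a a a a a a a a a a a a a a A A A  =>  a a a a a a a a a a a a a a a a a a A A A A   (applied A -> A A)
  Step 40: a a a a a a a a a a a a a a a a a a A A A A  =>  a a a a a a a a a a a a a a a a a a A A A A A   (applied A -> A A)
  Step 41: a a a a a a a a a a a a a a a a a a A A A A A  =>  a a a a a a a a a a a a a a a a a a a A A A A   (applied A -> a)
  Step 42: a a a a a a a a a a a a a a a a a a a A A A A  =>  a a a a a a a a a a a a a a a a a a a a A A A   (applied A -> a)
  Step 43: a a a a a a a a a a a a a a a a a a a a A A A  =>  a a a a a a a a a a a a a a a a a a a a A A A A   (applied A -> A A)
  Step 44: a a a a a a a a a a a a a a a a a a a a A A A A  =>  a a a a a a a a a a a a a a a a a a a a a A A A   (applied A -> a)
  Step 45: a a a a a a a a a a a a a a a a a a a a a A A A  =>  a a a a a a a a a a a a a a a a a a a a a a A A   (applied A -> a)
  Step 46: a a a a a a a a a a a a a a a a a a a a a a A A  =>  a a a a a a a a a a a a a a a a a a a a a a A A A   (applied A -> A A)
  Step 47: a a a a a a a a a a a a a a a a a a a a a a A A A  =>  a a a a a a a a a a a a a a a a a a a a a a A A A A   (applied A -> A A)
  Step 48: a a a a a a a a a a a a a a a a a a a a a a A A A A  =>  a a a a a a a a a a a a a a a a a a a a a a a A A A   (applied A -> a)
  Step 49: a a a a a a a a a a a a a a a a a a a a a a a A A A  =>  a a a a a a a a a a a a a a a a a a a a a a a a A A   (applied A -> a)
  Step 50: a a a a a a a a a a a a a a a a a a a a a a a a A A  =>  a a a a a a a a a a a a a a a a a a a a a a a a A A A   (applied A -> A A)
  Step 51: a a a a a a a a a a a a a a a a a a a a a a a a A A A  =>  a a a a a a a a a a a a a a a a a a a a a a a a a A A   (applied A -> a)
  Step 52: a a a a a a a a a a a a a a a a a a a a a a a a a A A  =>  a a a a a a a a a a a a a a a a a a a a a a a a a a A   (applied A -> a)
  Step 53: a a a a a a a a a a a a a a a a a a a a a a a a a a A  =>  a a a a a a a a a a a a a a a a a a a a a a a a a a a   (applied A -> a)
Final yield: a a a a a a a a a a a a a a a a a a a a a a a a a a a
Total rewrite steps: 53

53


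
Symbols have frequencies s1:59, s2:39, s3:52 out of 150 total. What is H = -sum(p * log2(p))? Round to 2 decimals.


Computing entropy H = -sum(p_i * log2(p_i)):
  s1: p = 59/150 = 0.3933, -p*log2(p) = 0.5295
  s2: p = 39/150 = 0.2600, -p*log2(p) = 0.5053
  s3: p = 52/150 = 0.3467, -p*log2(p) = 0.5298
H = sum of terms = 1.5646
Rounded to 2 decimals: 1.56

1.56


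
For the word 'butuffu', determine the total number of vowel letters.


Scanning each character of 'butuffu':
  Position 1: 'b' -> consonant (running count: 0)
  Position 2: 'u' -> vowel (running count: 1)
  Position 3: 't' -> consonant (running count: 1)
  Position 4: 'u' -> vowel (running count: 2)
  Position 5: 'f' -> consonant (running count: 2)
  Position 6: 'f' -> consonant (running count: 2)
  Position 7: 'u' -> vowel (running count: 3)
Total vowels: 3

3


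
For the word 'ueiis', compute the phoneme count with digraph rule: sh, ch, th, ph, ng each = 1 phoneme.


Parsing 'ueiis' greedily, digraphs first:
  'u' -> vowel phoneme (phonemes so far: 1)
  'e' -> vowel phoneme (phonemes so far: 2)
  'i' -> vowel phoneme (phonemes so far: 3)
  'i' -> vowel phoneme (phonemes so far: 4)
  's' -> consonant phoneme (phonemes so far: 5)
Total phonemes: 5

5


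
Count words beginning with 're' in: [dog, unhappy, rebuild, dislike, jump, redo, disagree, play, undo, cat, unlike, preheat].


Checking each word for prefix 're':
  'dog' -> no (count: 0)
  'unhappy' -> no (count: 0)
  'rebuild' -> YES, starts with 're' (count: 1)
  'dislike' -> no (count: 1)
  'jump' -> no (count: 1)
  'redo' -> YES, starts with 're' (count: 2)
  'disagree' -> no (count: 2)
  'play' -> no (count: 2)
  'undo' -> no (count: 2)
  'cat' -> no (count: 2)
  'unlike' -> no (count: 2)
  'preheat' -> no (count: 2)
Total with prefix 're': 2

2


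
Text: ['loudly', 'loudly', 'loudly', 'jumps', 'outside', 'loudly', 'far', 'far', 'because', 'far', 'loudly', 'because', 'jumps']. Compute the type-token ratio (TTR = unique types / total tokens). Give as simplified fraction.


Tokens: 13
Unique types: ('because', 'far', 'jumps', 'loudly', 'outside') = 5
TTR = 5/13
Already in lowest terms.

5/13


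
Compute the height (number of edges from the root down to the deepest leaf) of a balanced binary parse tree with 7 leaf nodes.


In a balanced binary tree with n leaves the deepest leaf is ceil(log2(n)) edges below the root.
log2(7) = 2.8074
ceil(2.8074) = 3
height (edges) = 3

3


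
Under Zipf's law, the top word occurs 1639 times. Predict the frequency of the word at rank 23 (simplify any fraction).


Zipf's law: freq(rank) = f1 / rank
f1 = 1639, rank = 23
freq = 1639 / 23
GCD(1639, 23) = 1
Simplified: 1639/23

1639/23


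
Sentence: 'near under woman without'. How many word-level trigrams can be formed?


Word trigrams from [4] words:
  Trigram 1: (near under woman)
  Trigram 2: (under woman without)
Total word trigrams: 4 - 2 = 2

2


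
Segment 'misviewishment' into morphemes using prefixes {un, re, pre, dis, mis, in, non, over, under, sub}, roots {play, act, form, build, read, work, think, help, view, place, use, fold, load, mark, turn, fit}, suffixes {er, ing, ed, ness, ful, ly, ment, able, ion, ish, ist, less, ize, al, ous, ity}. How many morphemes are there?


Segmenting 'misviewishment' against the inventory:
  'mis' -> prefix (morpheme 1)
  'view' -> root (morpheme 2)
  'ish' -> suffix (morpheme 3)
  'ment' -> suffix (morpheme 4)
Total morphemes: 4

4


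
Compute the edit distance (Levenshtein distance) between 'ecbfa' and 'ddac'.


Building DP table for s1='ecbfa' (len 5) and s2='ddac' (len 4):
       d  d  a  c
    0  1  2  3  4
  e 1  1  2  3  4
  c 2  2  2  3  3
  b 3  3  3  3  4
  f 4  4  4  4  4
  a 5  5  5  4  5
Edit distance = dp[5][4] = 5

5


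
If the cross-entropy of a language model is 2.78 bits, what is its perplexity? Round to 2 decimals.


Perplexity formula: PP = 2^H
H = 2.78
PP = 2^2.78
Decompose: 2^2.78 = 2^2 * 2^0.78
2^2 = 4, 2^0.78 ~ 1.7171309
PP ~ 4 * 1.7171309 = 6.8685236
Rounded to 2 decimals: 6.87

6.87


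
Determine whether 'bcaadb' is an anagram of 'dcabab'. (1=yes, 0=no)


Sort characters of 'bcaadb': 'aabbcd'
Sort characters of 'dcabab': 'aabbcd'
Sorted forms match -> they ARE anagrams
Result: 1

1


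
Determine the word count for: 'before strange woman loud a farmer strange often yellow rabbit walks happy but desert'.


Counting words by splitting on spaces:
  Word 1: 'before'
  Word 2: 'strange'
  Word 3: 'woman'
  Word 4: 'loud'
  Word 5: 'a'
  Word 6: 'farmer'
  Word 7: 'strange'
  Word 8: 'often'
  Word 9: 'yellow'
  Word 10: 'rabbit'
  Word 11: 'walks'
  Word 12: 'happy'
  Word 13: 'but'
  Word 14: 'desert'
Total words: 14

14


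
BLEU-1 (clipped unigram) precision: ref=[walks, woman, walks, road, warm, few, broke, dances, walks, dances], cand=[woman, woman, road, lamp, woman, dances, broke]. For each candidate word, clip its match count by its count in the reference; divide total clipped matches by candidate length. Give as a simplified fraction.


Reference word counts: {'broke': 1, 'dances': 2, 'few': 1, 'road': 1, 'walks': 3, 'warm': 1, 'woman': 1}
Checking each candidate word (with clipping):
  'woman' -> in reference (ref count 1, used 1/1) -> match (matches: 1)
  'woman' -> ref count 1 already used up (1/1) -> clipped, no match (matches: 1)
  'road' -> in reference (ref count 1, used 1/1) -> match (matches: 2)
  'lamp' -> not in reference -> no match (matches: 2)
  'woman' -> ref count 1 already used up (1/1) -> clipped, no match (matches: 2)
  'dances' -> in reference (ref count 2, used 1/2) -> match (matches: 3)
  'broke' -> in reference (ref count 1, used 1/1) -> match (matches: 4)
Clipped matches: 4, Candidate length: 7
Precision = 4/7

4/7


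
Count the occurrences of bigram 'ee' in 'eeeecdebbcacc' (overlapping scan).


Scanning 'eeeecdebbcacc' for bigram 'ee':
  Position 0: 'ee' -> MATCH
  Position 1: 'ee' -> MATCH
  Position 2: 'ee' -> MATCH
  Position 3: 'ec' -> no
  Position 4: 'cd' -> no
  Position 5: 'de' -> no
  Position 6: 'eb' -> no
  Position 7: 'bb' -> no
  Position 8: 'bc' -> no
  Position 9: 'ca' -> no
  Position 10: 'ac' -> no
  Position 11: 'cc' -> no
Total matches: 3

3


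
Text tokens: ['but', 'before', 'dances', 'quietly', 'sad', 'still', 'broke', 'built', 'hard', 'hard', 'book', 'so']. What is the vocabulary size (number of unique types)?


Listing all tokens and tracking unique types:
  Token 1: 'but' -> NEW (unique so far: 1)
  Token 2: 'before' -> NEW (unique so far: 2)
  Token 3: 'dances' -> NEW (unique so far: 3)
  Token 4: 'quietly' -> NEW (unique so far: 4)
  Token 5: 'sad' -> NEW (unique so far: 5)
  Token 6: 'still' -> NEW (unique so far: 6)
  Token 7: 'broke' -> NEW (unique so far: 7)
  Token 8: 'built' -> NEW (unique so far: 8)
  Token 9: 'hard' -> NEW (unique so far: 9)
  Token 10: 'hard' -> duplicate (unique so far: 9)
  Token 11: 'book' -> NEW (unique so far: 10)
  Token 12: 'so' -> NEW (unique so far: 11)
Unique types: ('before', 'book', 'broke', 'built', 'but', 'dances', 'hard', 'quietly', 'sad', 'so', 'still')
Vocabulary size: 11

11


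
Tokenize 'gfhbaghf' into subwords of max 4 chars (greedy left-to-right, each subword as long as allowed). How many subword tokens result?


'gfhbaghf' has 8 characters.
Chunking with max size 4:
  Chunk 1: 'gfhb' (positions 0-3)
  Chunk 2: 'aghf' (positions 4-7)
Total chunks: ceil(8 / 4) = 2

2


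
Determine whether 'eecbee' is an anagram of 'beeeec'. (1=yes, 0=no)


Sort characters of 'eecbee': 'bceeee'
Sort characters of 'beeeec': 'bceeee'
Sorted forms match -> they ARE anagrams
Result: 1

1


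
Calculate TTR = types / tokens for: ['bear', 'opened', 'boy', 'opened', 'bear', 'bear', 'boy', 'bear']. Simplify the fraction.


Tokens: 8
Unique types: ('bear', 'boy', 'opened') = 3
TTR = 3/8
Already in lowest terms.

3/8


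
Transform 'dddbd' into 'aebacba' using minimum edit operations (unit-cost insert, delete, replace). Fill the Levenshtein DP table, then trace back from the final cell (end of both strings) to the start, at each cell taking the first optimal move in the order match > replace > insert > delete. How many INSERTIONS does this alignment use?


Edit distance = 6. Backtracking from cell (5, 7) with preference match > replace > insert > delete,
then listing the resulting alignment 'dddbd' -> 'aebacba' left to right:
  Step 1: insert 'a' [insertion #1]
  Step 2: insert 'e' [insertion #2]
  Step 3: replace d->b
  Step 4: replace d->a
  Step 5: replace d->c
  Step 6: keep 'b'
  Step 7: replace d->a
Total insertions: 2

2


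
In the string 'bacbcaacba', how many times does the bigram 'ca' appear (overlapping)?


Scanning 'bacbcaacba' for bigram 'ca':
  Position 0: 'ba' -> no
  Position 1: 'ac' -> no
  Position 2: 'cb' -> no
  Position 3: 'bc' -> no
  Position 4: 'ca' -> MATCH
  Position 5: 'aa' -> no
  Position 6: 'ac' -> no
  Position 7: 'cb' -> no
  Position 8: 'ba' -> no
Total matches: 1

1


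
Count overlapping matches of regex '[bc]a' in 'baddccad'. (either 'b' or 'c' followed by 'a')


Pattern: [bc]a means either 'b' or 'c' followed by 'a'.
Scanning 'baddccad' position-by-position:
  Pos 0: window 'ba' -> MATCH
  Pos 1: window 'ad' -> no
  Pos 2: window 'dd' -> no
  Pos 3: window 'dc' -> no
  Pos 4: window 'cc' -> no
  Pos 5: window 'ca' -> MATCH
  Pos 6: window 'ad' -> no
  Pos 7: window 'd' -> no
Total matches: 2

2


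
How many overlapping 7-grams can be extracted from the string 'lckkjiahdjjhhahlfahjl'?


String 'lckkjiahdjjhhahlfahjl' has length L = 21.
Number of overlapping n-grams = L - n + 1
Substituting: 21 - 7 + 1 = 15

15


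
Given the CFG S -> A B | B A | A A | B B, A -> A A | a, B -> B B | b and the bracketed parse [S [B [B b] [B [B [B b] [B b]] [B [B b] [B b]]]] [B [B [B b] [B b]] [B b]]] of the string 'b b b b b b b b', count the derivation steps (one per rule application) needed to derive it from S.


Every bracketed nonterminal node [X ...] in the tree is produced by exactly one rule application.
Reading the tree off as a leftmost derivation:
  Step 1: S  =>  B B   (applied S -> B B)
  Step 2: B B  =>  B B B   (applied B -> B B)
  Step 3: B B B  =>  b B B   (applied B -> b)
  Step 4: b B B  =>  b B B B   (applied B -> B B)
  Step 5: b B B B  =>  b B B B B   (applied B -> B B)
  Step 6: b B B B B  =>  b b B B B   (applied B -> b)
  Step 7: b b B B B  =>  b b b B B   (applied B -> b)
  Step 8: b b b B B  =>  b b b B B B   (applied B -> B B)
  Step 9: b b b B B B  =>  b b b b B B   (applied B -> b)
  Step 10: b b b b B B  =>  b b b b b B   (applied B -> b)
  Step 11: b b b b b B  =>  b b b b b B B   (applied B -> B B)
  Step 12: b b b b b B B  =>  b b b b b B B B   (applied B -> B B)
  Step 13: b b b b b B B B  =>  b b b b b b B B   (applied B -> b)
  Step 14: b b b b b b B B  =>  b b b b b b b B   (applied B -> b)
  Step 15: b b b b b b b B  =>  b b b b b b b b   (applied B -> b)
Final yield: b b b b b b b b
Total rewrite steps: 15

15


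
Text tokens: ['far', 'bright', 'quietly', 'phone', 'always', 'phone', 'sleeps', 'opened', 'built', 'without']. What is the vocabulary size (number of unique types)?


Listing all tokens and tracking unique types:
  Token 1: 'far' -> NEW (unique so far: 1)
  Token 2: 'bright' -> NEW (unique so far: 2)
  Token 3: 'quietly' -> NEW (unique so far: 3)
  Token 4: 'phone' -> NEW (unique so far: 4)
  Token 5: 'always' -> NEW (unique so far: 5)
  Token 6: 'phone' -> duplicate (unique so far: 5)
  Token 7: 'sleeps' -> NEW (unique so far: 6)
  Token 8: 'opened' -> NEW (unique so far: 7)
  Token 9: 'built' -> NEW (unique so far: 8)
  Token 10: 'without' -> NEW (unique so far: 9)
Unique types: ('always', 'bright', 'built', 'far', 'opened', 'phone', 'quietly', 'sleeps', 'without')
Vocabulary size: 9

9


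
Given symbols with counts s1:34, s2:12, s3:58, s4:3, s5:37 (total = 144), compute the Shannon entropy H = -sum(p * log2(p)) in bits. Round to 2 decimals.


Computing entropy H = -sum(p_i * log2(p_i)):
  s1: p = 34/144 = 0.2361, -p*log2(p) = 0.4917
  s2: p = 12/144 = 0.0833, -p*log2(p) = 0.2987
  s3: p = 58/144 = 0.4028, -p*log2(p) = 0.5284
  s4: p = 3/144 = 0.0208, -p*log2(p) = 0.1164
  s5: p = 37/144 = 0.2569, -p*log2(p) = 0.5037
H = sum of terms = 1.9389
Rounded to 2 decimals: 1.94

1.94


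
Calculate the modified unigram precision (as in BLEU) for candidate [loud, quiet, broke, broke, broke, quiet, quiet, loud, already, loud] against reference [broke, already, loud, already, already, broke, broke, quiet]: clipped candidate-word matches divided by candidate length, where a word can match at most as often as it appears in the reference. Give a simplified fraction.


Reference word counts: {'already': 3, 'broke': 3, 'loud': 1, 'quiet': 1}
Checking each candidate word (with clipping):
  'loud' -> in reference (ref count 1, used 1/1) -> match (matches: 1)
  'quiet' -> in reference (ref count 1, used 1/1) -> match (matches: 2)
  'broke' -> in reference (ref count 3, used 1/3) -> match (matches: 3)
  'broke' -> in reference (ref count 3, used 2/3) -> match (matches: 4)
  'broke' -> in reference (ref count 3, used 3/3) -> match (matches: 5)
  'quiet' -> ref count 1 already used up (1/1) -> clipped, no match (matches: 5)
  'quiet' -> ref count 1 already used up (1/1) -> clipped, no match (matches: 5)
  'loud' -> ref count 1 already used up (1/1) -> clipped, no match (matches: 5)
  'already' -> in reference (ref count 3, used 1/3) -> match (matches: 6)
  'loud' -> ref count 1 already used up (1/1) -> clipped, no match (matches: 6)
Clipped matches: 6, Candidate length: 10
Precision = 6/10 = 3/5

3/5


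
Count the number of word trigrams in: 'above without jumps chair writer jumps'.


Word trigrams from [6] words:
  Trigram 1: (above without jumps)
  Trigram 2: (without jumps chair)
  Trigram 3: (jumps chair writer)
  Trigram 4: (chair writer jumps)
Total word trigrams: 6 - 2 = 4

4


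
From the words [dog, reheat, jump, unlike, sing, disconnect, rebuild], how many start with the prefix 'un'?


Checking each word for prefix 'un':
  'dog' -> no (count: 0)
  'reheat' -> no (count: 0)
  'jump' -> no (count: 0)
  'unlike' -> YES, starts with 'un' (count: 1)
  'sing' -> no (count: 1)
  'disconnect' -> no (count: 1)
  'rebuild' -> no (count: 1)
Total with prefix 'un': 1

1


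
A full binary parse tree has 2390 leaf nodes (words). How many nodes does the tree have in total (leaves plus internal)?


Leaf nodes (terminals): 2390
Internal nodes = n - 1 = 2390 - 1 = 2389
Total = leaves + internal = 2390 + 2389 = 4779

4779


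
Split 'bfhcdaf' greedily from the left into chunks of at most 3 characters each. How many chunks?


'bfhcdaf' has 7 characters.
Chunking with max size 3:
  Chunk 1: 'bfh' (positions 0-2)
  Chunk 2: 'cda' (positions 3-5)
  Chunk 3: 'f' (positions 6-6)
Total chunks: ceil(7 / 3) = 3

3


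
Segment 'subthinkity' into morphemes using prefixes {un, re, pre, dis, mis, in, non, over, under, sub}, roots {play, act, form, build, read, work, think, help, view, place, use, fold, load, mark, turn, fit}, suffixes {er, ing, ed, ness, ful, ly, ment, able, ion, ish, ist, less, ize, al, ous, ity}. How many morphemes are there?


Segmenting 'subthinkity' against the inventory:
  'sub' -> prefix (morpheme 1)
  'think' -> root (morpheme 2)
  'ity' -> suffix (morpheme 3)
Total morphemes: 3

3


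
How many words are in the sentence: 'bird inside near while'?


Counting words by splitting on spaces:
  Word 1: 'bird'
  Word 2: 'inside'
  Word 3: 'near'
  Word 4: 'while'
Total words: 4

4


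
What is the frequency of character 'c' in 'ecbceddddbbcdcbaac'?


Scanning 'ecbceddddbbcdcbaac' for 'c':
  Position 1: 'c' -> MATCH (count: 1)
  Position 3: 'c' -> MATCH (count: 2)
  Position 11: 'c' -> MATCH (count: 3)
  Position 13: 'c' -> MATCH (count: 4)
  Position 17: 'c' -> MATCH (count: 5)
Total occurrences of 'c': 5

5


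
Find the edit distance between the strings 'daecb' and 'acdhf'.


Building DP table for s1='daecb' (len 5) and s2='acdhf' (len 5):
       a  c  d  h  f
    0  1  2  3  4  5
  d 1  1  2  2  3  4
  a 2  1  2  3  3  4
  e 3  2  2  3  4  4
  c 4  3  2  3  4  5
  b 5  4  3  3  4  5
Edit distance = dp[5][5] = 5

5


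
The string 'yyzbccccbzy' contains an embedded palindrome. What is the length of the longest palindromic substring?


Scanning 'yyzbccccbzy' for palindromic substrings.
Substring at positions 1-10: 'yzbccccbzy'.
Check: reverse('yzbccccbzy') = 'yzbccccbzy' -> palindrome confirmed.
Neighbouring characters ('y' / '-') break symmetry, so it cannot extend further.
No longer palindromic substring exists; longest length = 10

10


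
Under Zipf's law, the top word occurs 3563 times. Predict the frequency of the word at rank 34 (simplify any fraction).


Zipf's law: freq(rank) = f1 / rank
f1 = 3563, rank = 34
freq = 3563 / 34
GCD(3563, 34) = 1
Simplified: 3563/34

3563/34


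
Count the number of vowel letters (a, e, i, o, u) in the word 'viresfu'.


Scanning each character of 'viresfu':
  Position 1: 'v' -> consonant (running count: 0)
  Position 2: 'i' -> vowel (running count: 1)
  Position 3: 'r' -> consonant (running count: 1)
  Position 4: 'e' -> vowel (running count: 2)
  Position 5: 's' -> consonant (running count: 2)
  Position 6: 'f' -> consonant (running count: 2)
  Position 7: 'u' -> vowel (running count: 3)
Total vowels: 3

3


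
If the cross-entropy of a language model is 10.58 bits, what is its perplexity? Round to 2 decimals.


Perplexity formula: PP = 2^H
H = 10.58
PP = 2^10.58
Decompose: 2^10.58 = 2^10 * 2^0.58
2^10 = 1024, 2^0.58 ~ 1.4948492
PP ~ 1024 * 1.4948492 = 1530.7255808
Rounded to 2 decimals: 1530.73

1530.73


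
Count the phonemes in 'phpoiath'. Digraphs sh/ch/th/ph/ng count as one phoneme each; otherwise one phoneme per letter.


Parsing 'phpoiath' greedily, digraphs first:
  'ph' -> digraph (1 consonant phoneme) (phonemes so far: 1)
  'p' -> consonant phoneme (phonemes so far: 2)
  'o' -> vowel phoneme (phonemes so far: 3)
  'i' -> vowel phoneme (phonemes so far: 4)
  'a' -> vowel phoneme (phonemes so far: 5)
  'th' -> digraph (1 consonant phoneme) (phonemes so far: 6)
Total phonemes: 6

6
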